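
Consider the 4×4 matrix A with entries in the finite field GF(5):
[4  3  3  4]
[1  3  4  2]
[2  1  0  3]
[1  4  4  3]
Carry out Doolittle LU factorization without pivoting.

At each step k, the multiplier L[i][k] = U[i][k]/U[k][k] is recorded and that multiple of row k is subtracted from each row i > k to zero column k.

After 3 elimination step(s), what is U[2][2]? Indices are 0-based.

Step 1: pivot at (0,0) is 4.
  row1 ← row1 − (4)·row0  ⇒  L[1][0]=4, U row1=(0, 1, 2, 1)
  row2 ← row2 − (3)·row0  ⇒  L[2][0]=3, U row2=(0, 2, 1, 1)
  row3 ← row3 − (4)·row0  ⇒  L[3][0]=4, U row3=(0, 2, 2, 2)
Step 2: pivot at (1,1) is 1.
  row2 ← row2 − (2)·row1  ⇒  L[2][1]=2, U row2=(0, 0, 2, 4)
  row3 ← row3 − (2)·row1  ⇒  L[3][1]=2, U row3=(0, 0, 3, 0)
Step 3: pivot at (2,2) is 2.
  row3 ← row3 − (4)·row2  ⇒  L[3][2]=4, U row3=(0, 0, 0, 4)

U[2][2] = 2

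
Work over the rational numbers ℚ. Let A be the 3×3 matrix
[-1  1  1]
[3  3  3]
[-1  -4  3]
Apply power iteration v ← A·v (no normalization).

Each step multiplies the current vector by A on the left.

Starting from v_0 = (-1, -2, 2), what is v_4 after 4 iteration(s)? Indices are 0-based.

v_4 = (235, 1209, -1353)

v_0 = (-1, -2, 2).
v_1 = A·v_0 = (1, -3, 15).
v_2 = A·v_1 = (11, 39, 56).
v_3 = A·v_2 = (84, 318, 1).
v_4 = A·v_3 = (235, 1209, -1353).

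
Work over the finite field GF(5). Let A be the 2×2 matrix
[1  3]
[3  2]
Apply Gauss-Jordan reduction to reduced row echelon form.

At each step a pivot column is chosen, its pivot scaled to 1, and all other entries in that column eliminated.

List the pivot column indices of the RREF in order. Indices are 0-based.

pivot columns: 0, 1

pivot(0,0)=1: scale R0 → (1, 3)
  clear (1,0): R1 −= (3)R0 → (0, 3)
pivot(1,1)=3: scale R1 → (0, 1)
  clear (0,1): R0 −= (3)R1 → (1, 0)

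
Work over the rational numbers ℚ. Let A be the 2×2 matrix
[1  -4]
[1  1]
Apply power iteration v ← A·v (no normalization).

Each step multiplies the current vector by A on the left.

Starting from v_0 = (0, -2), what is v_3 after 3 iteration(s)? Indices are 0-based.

v_0 = (0, -2).
v_1 = A·v_0 = (8, -2).
v_2 = A·v_1 = (16, 6).
v_3 = A·v_2 = (-8, 22).

v_3 = (-8, 22)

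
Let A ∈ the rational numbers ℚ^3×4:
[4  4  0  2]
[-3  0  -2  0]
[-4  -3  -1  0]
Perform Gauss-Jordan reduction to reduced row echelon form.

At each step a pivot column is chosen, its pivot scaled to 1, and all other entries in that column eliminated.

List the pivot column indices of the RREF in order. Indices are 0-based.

pivot columns: 0, 1, 2

[1] R0 /= 4  ⇒  (1, 1, 0, 1/2)
     R1 -= -3·R0  ⇒  (0, 3, -2, 3/2)
     R2 -= -4·R0  ⇒  (0, 1, -1, 2)
[2] R1 /= 3  ⇒  (0, 1, -2/3, 1/2)
     R0 -= 1·R1  ⇒  (1, 0, 2/3, 0)
     R2 -= 1·R1  ⇒  (0, 0, -1/3, 3/2)
[3] R2 /= -1/3  ⇒  (0, 0, 1, -9/2)
     R0 -= 2/3·R2  ⇒  (1, 0, 0, 3)
     R1 -= -2/3·R2  ⇒  (0, 1, 0, -5/2)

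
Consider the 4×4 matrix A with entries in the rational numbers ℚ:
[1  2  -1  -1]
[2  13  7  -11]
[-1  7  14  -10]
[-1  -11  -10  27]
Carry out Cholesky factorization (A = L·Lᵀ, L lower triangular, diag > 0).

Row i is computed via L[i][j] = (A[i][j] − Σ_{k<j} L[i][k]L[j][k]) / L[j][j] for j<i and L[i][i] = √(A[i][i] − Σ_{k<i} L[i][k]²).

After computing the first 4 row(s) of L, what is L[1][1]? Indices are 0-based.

L[1][1] = 3

Step 1: L[0][0] = √(1) = 1.
  L[1][0] = (2) / L[0][0] = 2.
Step 2: L[1][1] = √(9) = 3.
  L[2][0] = (-1) / L[0][0] = -1.
  L[2][1] = (9) / L[1][1] = 3.
Step 3: L[2][2] = √(4) = 2.
  L[3][0] = (-1) / L[0][0] = -1.
  L[3][1] = (-9) / L[1][1] = -3.
  L[3][2] = (-2) / L[2][2] = -1.
Step 4: L[3][3] = √(16) = 4.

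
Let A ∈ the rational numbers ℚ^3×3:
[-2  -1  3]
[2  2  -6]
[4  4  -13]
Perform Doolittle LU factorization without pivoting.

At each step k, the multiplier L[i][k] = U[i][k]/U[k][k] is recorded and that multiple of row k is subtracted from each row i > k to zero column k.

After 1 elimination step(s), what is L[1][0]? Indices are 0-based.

[col 0] pivot -2
  R1 -= -1*R0 → (0, 1, -3)  (L[1][0] := -1)
  R2 -= -2*R0 → (0, 2, -7)  (L[2][0] := -2)

L[1][0] = -1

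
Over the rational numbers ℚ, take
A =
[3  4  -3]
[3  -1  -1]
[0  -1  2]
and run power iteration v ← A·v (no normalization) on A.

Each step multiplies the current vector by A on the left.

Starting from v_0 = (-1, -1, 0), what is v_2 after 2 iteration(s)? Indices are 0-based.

v_0 = (-1, -1, 0).
v_1 = A·v_0 = (-7, -2, 1).
v_2 = A·v_1 = (-32, -20, 4).

v_2 = (-32, -20, 4)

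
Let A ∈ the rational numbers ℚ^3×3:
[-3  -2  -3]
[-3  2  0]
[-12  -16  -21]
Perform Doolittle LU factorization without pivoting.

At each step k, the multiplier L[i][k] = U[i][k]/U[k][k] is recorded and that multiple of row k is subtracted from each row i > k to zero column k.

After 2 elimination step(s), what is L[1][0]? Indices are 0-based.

L[1][0] = 1

[col 0] pivot -3
  R1 -= 1*R0 → (0, 4, 3)  (L[1][0] := 1)
  R2 -= 4*R0 → (0, -8, -9)  (L[2][0] := 4)
[col 1] pivot 4
  R2 -= -2*R1 → (0, 0, -3)  (L[2][1] := -2)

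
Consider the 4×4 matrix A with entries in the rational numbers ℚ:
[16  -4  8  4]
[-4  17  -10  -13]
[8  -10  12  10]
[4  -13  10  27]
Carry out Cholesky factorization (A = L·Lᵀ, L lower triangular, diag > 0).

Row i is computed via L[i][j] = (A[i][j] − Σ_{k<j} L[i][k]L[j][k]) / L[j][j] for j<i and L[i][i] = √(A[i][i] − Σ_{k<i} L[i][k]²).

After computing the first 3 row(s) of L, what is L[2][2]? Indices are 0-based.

L[2][2] = 2

Step 1: L[0][0] = √(16) = 4.
  L[1][0] = (-4) / L[0][0] = -1.
Step 2: L[1][1] = √(16) = 4.
  L[2][0] = (8) / L[0][0] = 2.
  L[2][1] = (-8) / L[1][1] = -2.
Step 3: L[2][2] = √(4) = 2.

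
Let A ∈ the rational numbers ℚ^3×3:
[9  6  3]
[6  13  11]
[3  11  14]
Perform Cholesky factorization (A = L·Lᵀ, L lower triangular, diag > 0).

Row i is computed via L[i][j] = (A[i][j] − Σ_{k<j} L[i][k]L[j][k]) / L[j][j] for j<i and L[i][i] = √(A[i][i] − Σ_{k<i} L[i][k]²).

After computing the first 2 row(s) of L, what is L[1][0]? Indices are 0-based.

L[1][0] = 2

Step 1: L[0][0] = √(9) = 3.
  L[1][0] = (6) / L[0][0] = 2.
Step 2: L[1][1] = √(9) = 3.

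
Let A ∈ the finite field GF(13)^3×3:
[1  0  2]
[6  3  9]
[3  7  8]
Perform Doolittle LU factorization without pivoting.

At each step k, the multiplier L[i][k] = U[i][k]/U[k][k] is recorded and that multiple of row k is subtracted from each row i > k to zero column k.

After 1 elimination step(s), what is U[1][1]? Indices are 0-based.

Step 1: pivot at (0,0) is 1.
  row1 ← row1 − (6)·row0  ⇒  L[1][0]=6, U row1=(0, 3, 10)
  row2 ← row2 − (3)·row0  ⇒  L[2][0]=3, U row2=(0, 7, 2)

U[1][1] = 3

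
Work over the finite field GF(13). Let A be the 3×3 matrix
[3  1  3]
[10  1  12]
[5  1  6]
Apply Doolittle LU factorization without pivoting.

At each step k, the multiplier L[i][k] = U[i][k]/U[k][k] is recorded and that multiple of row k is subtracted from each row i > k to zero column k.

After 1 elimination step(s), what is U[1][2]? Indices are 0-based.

Step 1: pivot at (0,0) is 3.
  row1 ← row1 − (12)·row0  ⇒  L[1][0]=12, U row1=(0, 2, 2)
  row2 ← row2 − (6)·row0  ⇒  L[2][0]=6, U row2=(0, 8, 1)

U[1][2] = 2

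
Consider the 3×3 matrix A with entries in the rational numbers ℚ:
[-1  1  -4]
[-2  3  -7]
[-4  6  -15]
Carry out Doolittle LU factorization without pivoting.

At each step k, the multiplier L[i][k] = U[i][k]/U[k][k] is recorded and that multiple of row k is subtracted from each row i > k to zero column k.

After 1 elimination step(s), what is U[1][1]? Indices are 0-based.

Step 1: pivot at (0,0) is -1.
  row1 ← row1 − (2)·row0  ⇒  L[1][0]=2, U row1=(0, 1, 1)
  row2 ← row2 − (4)·row0  ⇒  L[2][0]=4, U row2=(0, 2, 1)

U[1][1] = 1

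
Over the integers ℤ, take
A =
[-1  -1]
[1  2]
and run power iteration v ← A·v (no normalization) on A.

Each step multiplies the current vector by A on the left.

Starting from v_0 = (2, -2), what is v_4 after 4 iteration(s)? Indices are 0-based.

v_4 = (4, -10)

v_0 = (2, -2).
v_1 = A·v_0 = (0, -2).
v_2 = A·v_1 = (2, -4).
v_3 = A·v_2 = (2, -6).
v_4 = A·v_3 = (4, -10).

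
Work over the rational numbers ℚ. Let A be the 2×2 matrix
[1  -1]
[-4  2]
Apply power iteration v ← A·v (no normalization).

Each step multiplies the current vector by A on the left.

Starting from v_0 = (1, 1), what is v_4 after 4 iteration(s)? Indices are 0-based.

v_4 = (22, -56)

v_0 = (1, 1).
v_1 = A·v_0 = (0, -2).
v_2 = A·v_1 = (2, -4).
v_3 = A·v_2 = (6, -16).
v_4 = A·v_3 = (22, -56).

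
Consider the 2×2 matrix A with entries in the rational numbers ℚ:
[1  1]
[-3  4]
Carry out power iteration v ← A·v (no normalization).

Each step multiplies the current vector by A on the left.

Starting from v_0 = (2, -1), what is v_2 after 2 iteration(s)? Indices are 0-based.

v_2 = (-9, -43)

v_0 = (2, -1).
v_1 = A·v_0 = (1, -10).
v_2 = A·v_1 = (-9, -43).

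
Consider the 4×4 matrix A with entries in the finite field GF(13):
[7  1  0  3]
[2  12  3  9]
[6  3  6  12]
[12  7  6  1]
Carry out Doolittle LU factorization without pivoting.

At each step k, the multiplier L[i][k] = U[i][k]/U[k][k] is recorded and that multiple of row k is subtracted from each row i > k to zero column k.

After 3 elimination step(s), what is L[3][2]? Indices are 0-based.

L[3][2] = 6

Step 1: pivot at (0,0) is 7.
  row1 ← row1 − (4)·row0  ⇒  L[1][0]=4, U row1=(0, 8, 3, 10)
  row2 ← row2 − (12)·row0  ⇒  L[2][0]=12, U row2=(0, 4, 6, 2)
  row3 ← row3 − (11)·row0  ⇒  L[3][0]=11, U row3=(0, 9, 6, 7)
Step 2: pivot at (1,1) is 8.
  row2 ← row2 − (7)·row1  ⇒  L[2][1]=7, U row2=(0, 0, 11, 10)
  row3 ← row3 − (6)·row1  ⇒  L[3][1]=6, U row3=(0, 0, 1, 12)
Step 3: pivot at (2,2) is 11.
  row3 ← row3 − (6)·row2  ⇒  L[3][2]=6, U row3=(0, 0, 0, 4)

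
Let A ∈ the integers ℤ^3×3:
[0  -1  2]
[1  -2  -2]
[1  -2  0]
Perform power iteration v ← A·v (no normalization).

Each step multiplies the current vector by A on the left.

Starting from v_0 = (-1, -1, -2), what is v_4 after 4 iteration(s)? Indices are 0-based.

v_4 = (1, -171, -117)

v_0 = (-1, -1, -2).
v_1 = A·v_0 = (-3, 5, 1).
v_2 = A·v_1 = (-3, -15, -13).
v_3 = A·v_2 = (-11, 53, 27).
v_4 = A·v_3 = (1, -171, -117).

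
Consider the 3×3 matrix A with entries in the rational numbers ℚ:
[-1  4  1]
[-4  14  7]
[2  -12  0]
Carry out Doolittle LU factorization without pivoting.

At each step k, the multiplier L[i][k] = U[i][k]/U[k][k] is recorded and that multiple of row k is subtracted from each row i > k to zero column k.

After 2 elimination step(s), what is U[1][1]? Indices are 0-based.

[col 0] pivot -1
  R1 -= 4*R0 → (0, -2, 3)  (L[1][0] := 4)
  R2 -= -2*R0 → (0, -4, 2)  (L[2][0] := -2)
[col 1] pivot -2
  R2 -= 2*R1 → (0, 0, -4)  (L[2][1] := 2)

U[1][1] = -2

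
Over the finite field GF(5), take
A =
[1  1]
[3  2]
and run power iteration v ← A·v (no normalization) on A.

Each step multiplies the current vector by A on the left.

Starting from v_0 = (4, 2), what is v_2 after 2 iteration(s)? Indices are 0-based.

v_0 = (4, 2).
v_1 = A·v_0 = (1, 1).
v_2 = A·v_1 = (2, 0).

v_2 = (2, 0)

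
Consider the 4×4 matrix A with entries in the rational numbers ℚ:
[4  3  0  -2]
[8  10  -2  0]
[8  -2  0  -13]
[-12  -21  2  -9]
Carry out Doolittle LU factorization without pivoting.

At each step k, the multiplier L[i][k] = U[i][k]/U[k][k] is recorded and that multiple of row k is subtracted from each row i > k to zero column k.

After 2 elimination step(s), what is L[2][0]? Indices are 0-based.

Step 1: pivot at (0,0) is 4.
  row1 ← row1 − (2)·row0  ⇒  L[1][0]=2, U row1=(0, 4, -2, 4)
  row2 ← row2 − (2)·row0  ⇒  L[2][0]=2, U row2=(0, -8, 0, -9)
  row3 ← row3 − (-3)·row0  ⇒  L[3][0]=-3, U row3=(0, -12, 2, -15)
Step 2: pivot at (1,1) is 4.
  row2 ← row2 − (-2)·row1  ⇒  L[2][1]=-2, U row2=(0, 0, -4, -1)
  row3 ← row3 − (-3)·row1  ⇒  L[3][1]=-3, U row3=(0, 0, -4, -3)

L[2][0] = 2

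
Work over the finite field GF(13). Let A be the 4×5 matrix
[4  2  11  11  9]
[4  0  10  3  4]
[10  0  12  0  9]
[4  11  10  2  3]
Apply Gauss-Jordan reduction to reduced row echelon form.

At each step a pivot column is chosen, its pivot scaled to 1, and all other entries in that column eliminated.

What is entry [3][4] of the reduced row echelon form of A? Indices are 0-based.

M[3][4] = 1

step 1: normalize row 0 (÷4) = (1, 7, 6, 6, 12)
  row 1: subtract 4×row0 = (0, 11, 12, 5, 8)
  row 2: subtract 10×row0 = (0, 8, 4, 5, 6)
  row 3: subtract 4×row0 = (0, 9, 12, 4, 7)
step 2: normalize row 1 (÷11) = (0, 1, 7, 4, 9)
  row 0: subtract 7×row1 = (1, 0, 9, 4, 1)
  row 2: subtract 8×row1 = (0, 0, 0, 12, 12)
  row 3: subtract 9×row1 = (0, 0, 1, 7, 4)
step 3: exchange rows 2,3
step 3: normalize row 2 (÷1) = (0, 0, 1, 7, 4)
  row 0: subtract 9×row2 = (1, 0, 0, 6, 4)
  row 1: subtract 7×row2 = (0, 1, 0, 7, 7)
step 4: normalize row 3 (÷12) = (0, 0, 0, 1, 1)
  row 0: subtract 6×row3 = (1, 0, 0, 0, 11)
  row 1: subtract 7×row3 = (0, 1, 0, 0, 0)
  row 2: subtract 7×row3 = (0, 0, 1, 0, 10)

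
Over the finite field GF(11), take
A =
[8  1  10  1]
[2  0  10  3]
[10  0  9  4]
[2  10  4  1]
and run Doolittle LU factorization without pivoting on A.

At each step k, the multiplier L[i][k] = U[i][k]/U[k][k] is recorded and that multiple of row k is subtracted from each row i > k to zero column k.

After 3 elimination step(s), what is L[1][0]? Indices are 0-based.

L[1][0] = 3

Step 1: pivot at (0,0) is 8.
  row1 ← row1 − (3)·row0  ⇒  L[1][0]=3, U row1=(0, 8, 2, 0)
  row2 ← row2 − (4)·row0  ⇒  L[2][0]=4, U row2=(0, 7, 2, 0)
  row3 ← row3 − (3)·row0  ⇒  L[3][0]=3, U row3=(0, 7, 7, 9)
Step 2: pivot at (1,1) is 8.
  row2 ← row2 − (5)·row1  ⇒  L[2][1]=5, U row2=(0, 0, 3, 0)
  row3 ← row3 − (5)·row1  ⇒  L[3][1]=5, U row3=(0, 0, 8, 9)
Step 3: pivot at (2,2) is 3.
  row3 ← row3 − (10)·row2  ⇒  L[3][2]=10, U row3=(0, 0, 0, 9)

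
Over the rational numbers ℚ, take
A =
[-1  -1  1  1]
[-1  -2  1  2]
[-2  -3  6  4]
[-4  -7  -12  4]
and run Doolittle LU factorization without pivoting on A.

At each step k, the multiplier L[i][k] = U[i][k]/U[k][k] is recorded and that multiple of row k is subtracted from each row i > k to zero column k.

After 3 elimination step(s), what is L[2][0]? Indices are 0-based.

L[2][0] = 2

[col 0] pivot -1
  R1 -= 1*R0 → (0, -1, 0, 1)  (L[1][0] := 1)
  R2 -= 2*R0 → (0, -1, 4, 2)  (L[2][0] := 2)
  R3 -= 4*R0 → (0, -3, -16, 0)  (L[3][0] := 4)
[col 1] pivot -1
  R2 -= 1*R1 → (0, 0, 4, 1)  (L[2][1] := 1)
  R3 -= 3*R1 → (0, 0, -16, -3)  (L[3][1] := 3)
[col 2] pivot 4
  R3 -= -4*R2 → (0, 0, 0, 1)  (L[3][2] := -4)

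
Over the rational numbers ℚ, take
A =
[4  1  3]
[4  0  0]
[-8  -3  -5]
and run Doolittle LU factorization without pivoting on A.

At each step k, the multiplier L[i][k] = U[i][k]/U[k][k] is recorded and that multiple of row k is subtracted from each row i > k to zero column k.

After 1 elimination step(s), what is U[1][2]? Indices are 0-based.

U[1][2] = -3

k=0: U[0][0]=4
  eliminate (1,0): mult=1, new row 1: (0, -1, -3); set L[1][0]=1
  eliminate (2,0): mult=-2, new row 2: (0, -1, 1); set L[2][0]=-2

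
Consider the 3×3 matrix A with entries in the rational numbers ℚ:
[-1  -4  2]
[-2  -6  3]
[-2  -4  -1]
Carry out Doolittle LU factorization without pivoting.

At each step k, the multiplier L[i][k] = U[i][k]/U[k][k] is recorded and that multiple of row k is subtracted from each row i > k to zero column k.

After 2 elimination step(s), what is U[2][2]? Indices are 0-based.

[col 0] pivot -1
  R1 -= 2*R0 → (0, 2, -1)  (L[1][0] := 2)
  R2 -= 2*R0 → (0, 4, -5)  (L[2][0] := 2)
[col 1] pivot 2
  R2 -= 2*R1 → (0, 0, -3)  (L[2][1] := 2)

U[2][2] = -3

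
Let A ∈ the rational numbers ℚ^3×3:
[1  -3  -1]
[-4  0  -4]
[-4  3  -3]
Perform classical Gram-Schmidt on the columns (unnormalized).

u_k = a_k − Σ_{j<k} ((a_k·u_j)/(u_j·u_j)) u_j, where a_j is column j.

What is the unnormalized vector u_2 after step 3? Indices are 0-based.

u_2 = (-16/41, 12/41, -16/41)

Step 1: u_0 = a_0 = (1, -4, -4).
Step 2: u_1 = a_1 − (-5/11)·u_0 = (-28/11, -20/11, 13/11).
Step 3: u_2 = a_2 − (9/11)·u_0 − (23/41)·u_1 = (-16/41, 12/41, -16/41).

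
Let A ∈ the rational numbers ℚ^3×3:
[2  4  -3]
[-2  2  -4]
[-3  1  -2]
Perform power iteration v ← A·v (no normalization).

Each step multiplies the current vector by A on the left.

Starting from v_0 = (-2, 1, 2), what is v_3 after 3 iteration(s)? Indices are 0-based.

v_0 = (-2, 1, 2).
v_1 = A·v_0 = (-6, -2, 3).
v_2 = A·v_1 = (-29, -4, 10).
v_3 = A·v_2 = (-104, 10, 63).

v_3 = (-104, 10, 63)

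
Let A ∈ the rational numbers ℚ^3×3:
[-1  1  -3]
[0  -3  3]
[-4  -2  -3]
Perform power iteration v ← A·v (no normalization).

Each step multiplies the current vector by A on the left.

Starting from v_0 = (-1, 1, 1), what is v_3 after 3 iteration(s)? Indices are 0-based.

v_0 = (-1, 1, 1).
v_1 = A·v_0 = (-1, 0, -1).
v_2 = A·v_1 = (4, -3, 7).
v_3 = A·v_2 = (-28, 30, -31).

v_3 = (-28, 30, -31)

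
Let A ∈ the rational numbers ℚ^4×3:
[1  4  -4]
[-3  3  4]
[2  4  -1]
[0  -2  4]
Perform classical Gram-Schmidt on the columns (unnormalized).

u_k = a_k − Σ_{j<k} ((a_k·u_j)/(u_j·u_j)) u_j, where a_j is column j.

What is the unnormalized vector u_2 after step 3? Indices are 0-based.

u_2 = (-1042/621, 236/207, 1583/621, 2144/621)

Step 1: u_0 = a_0 = (1, -3, 2, 0).
Step 2: u_1 = a_1 − (3/14)·u_0 = (53/14, 51/14, 25/7, -2).
Step 3: u_2 = a_2 − (-9/7)·u_0 − (-170/621)·u_1 = (-1042/621, 236/207, 1583/621, 2144/621).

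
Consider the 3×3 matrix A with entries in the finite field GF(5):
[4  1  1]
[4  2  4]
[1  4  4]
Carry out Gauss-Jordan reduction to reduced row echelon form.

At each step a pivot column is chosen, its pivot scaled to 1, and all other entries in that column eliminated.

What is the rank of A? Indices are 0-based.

[1] R0 /= 4  ⇒  (1, 4, 4)
     R1 -= 4·R0  ⇒  (0, 1, 3)
     R2 -= 1·R0  ⇒  (0, 0, 0)
[2] R1 /= 1  ⇒  (0, 1, 3)
     R0 -= 4·R1  ⇒  (1, 0, 2)
column 2 empty below row 2

rank = 2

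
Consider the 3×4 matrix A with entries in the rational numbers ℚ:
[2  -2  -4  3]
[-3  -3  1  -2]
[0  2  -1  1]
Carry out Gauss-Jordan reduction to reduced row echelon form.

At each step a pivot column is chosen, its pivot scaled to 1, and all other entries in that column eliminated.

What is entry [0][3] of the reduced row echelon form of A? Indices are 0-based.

M[0][3] = 9/32

step 1: normalize row 0 (÷2) = (1, -1, -2, 3/2)
  row 1: subtract -3×row0 = (0, -6, -5, 5/2)
step 2: normalize row 1 (÷-6) = (0, 1, 5/6, -5/12)
  row 0: subtract -1×row1 = (1, 0, -7/6, 13/12)
  row 2: subtract 2×row1 = (0, 0, -8/3, 11/6)
step 3: normalize row 2 (÷-8/3) = (0, 0, 1, -11/16)
  row 0: subtract -7/6×row2 = (1, 0, 0, 9/32)
  row 1: subtract 5/6×row2 = (0, 1, 0, 5/32)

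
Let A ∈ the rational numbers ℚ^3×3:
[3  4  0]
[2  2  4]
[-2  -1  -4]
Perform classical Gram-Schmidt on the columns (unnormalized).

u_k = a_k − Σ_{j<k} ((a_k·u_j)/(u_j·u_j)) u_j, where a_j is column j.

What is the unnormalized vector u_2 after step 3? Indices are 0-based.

u_2 = (-8/11, 20/11, 8/11)

Step 1: u_0 = a_0 = (3, 2, -2).
Step 2: u_1 = a_1 − (18/17)·u_0 = (14/17, -2/17, 19/17).
Step 3: u_2 = a_2 − (16/17)·u_0 − (-28/11)·u_1 = (-8/11, 20/11, 8/11).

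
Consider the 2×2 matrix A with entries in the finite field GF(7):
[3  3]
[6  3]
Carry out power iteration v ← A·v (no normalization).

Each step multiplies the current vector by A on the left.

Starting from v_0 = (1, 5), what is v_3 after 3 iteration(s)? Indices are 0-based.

v_0 = (1, 5).
v_1 = A·v_0 = (4, 0).
v_2 = A·v_1 = (5, 3).
v_3 = A·v_2 = (3, 4).

v_3 = (3, 4)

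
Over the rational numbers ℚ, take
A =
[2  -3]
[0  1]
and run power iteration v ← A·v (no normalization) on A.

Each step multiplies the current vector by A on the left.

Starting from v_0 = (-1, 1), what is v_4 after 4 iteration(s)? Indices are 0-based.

v_4 = (-61, 1)

v_0 = (-1, 1).
v_1 = A·v_0 = (-5, 1).
v_2 = A·v_1 = (-13, 1).
v_3 = A·v_2 = (-29, 1).
v_4 = A·v_3 = (-61, 1).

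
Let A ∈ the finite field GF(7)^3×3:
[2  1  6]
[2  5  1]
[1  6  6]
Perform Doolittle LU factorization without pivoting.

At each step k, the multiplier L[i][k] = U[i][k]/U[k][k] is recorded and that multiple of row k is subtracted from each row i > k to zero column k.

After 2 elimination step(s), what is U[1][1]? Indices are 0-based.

U[1][1] = 4

k=0: U[0][0]=2
  eliminate (1,0): mult=1, new row 1: (0, 4, 2); set L[1][0]=1
  eliminate (2,0): mult=4, new row 2: (0, 2, 3); set L[2][0]=4
k=1: U[1][1]=4
  eliminate (2,1): mult=4, new row 2: (0, 0, 2); set L[2][1]=4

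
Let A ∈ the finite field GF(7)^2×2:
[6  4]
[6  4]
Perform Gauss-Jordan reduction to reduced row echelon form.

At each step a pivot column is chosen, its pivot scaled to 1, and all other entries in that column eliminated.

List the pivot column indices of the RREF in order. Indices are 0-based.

step 1: normalize row 0 (÷6) = (1, 3)
  row 1: subtract 6×row0 = (0, 0)
skip col 1 (zero from row 1)

pivot columns: 0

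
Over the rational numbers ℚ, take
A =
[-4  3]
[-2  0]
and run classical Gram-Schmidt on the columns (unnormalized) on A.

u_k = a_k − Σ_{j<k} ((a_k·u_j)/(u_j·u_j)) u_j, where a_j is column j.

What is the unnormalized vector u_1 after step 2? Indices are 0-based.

Step 1: u_0 = a_0 = (-4, -2).
Step 2: u_1 = a_1 − (-3/5)·u_0 = (3/5, -6/5).

u_1 = (3/5, -6/5)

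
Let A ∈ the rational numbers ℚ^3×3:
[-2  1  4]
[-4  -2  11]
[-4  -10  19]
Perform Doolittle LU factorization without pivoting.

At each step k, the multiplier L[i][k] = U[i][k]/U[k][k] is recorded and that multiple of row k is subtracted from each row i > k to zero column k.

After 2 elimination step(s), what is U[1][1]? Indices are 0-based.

Step 1: pivot at (0,0) is -2.
  row1 ← row1 − (2)·row0  ⇒  L[1][0]=2, U row1=(0, -4, 3)
  row2 ← row2 − (2)·row0  ⇒  L[2][0]=2, U row2=(0, -12, 11)
Step 2: pivot at (1,1) is -4.
  row2 ← row2 − (3)·row1  ⇒  L[2][1]=3, U row2=(0, 0, 2)

U[1][1] = -4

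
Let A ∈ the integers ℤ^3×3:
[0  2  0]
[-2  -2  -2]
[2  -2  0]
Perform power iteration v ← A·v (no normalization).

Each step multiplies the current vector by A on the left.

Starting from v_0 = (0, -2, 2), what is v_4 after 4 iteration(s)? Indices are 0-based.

v_4 = (32, -32, -32)

v_0 = (0, -2, 2).
v_1 = A·v_0 = (-4, 0, 4).
v_2 = A·v_1 = (0, 0, -8).
v_3 = A·v_2 = (0, 16, 0).
v_4 = A·v_3 = (32, -32, -32).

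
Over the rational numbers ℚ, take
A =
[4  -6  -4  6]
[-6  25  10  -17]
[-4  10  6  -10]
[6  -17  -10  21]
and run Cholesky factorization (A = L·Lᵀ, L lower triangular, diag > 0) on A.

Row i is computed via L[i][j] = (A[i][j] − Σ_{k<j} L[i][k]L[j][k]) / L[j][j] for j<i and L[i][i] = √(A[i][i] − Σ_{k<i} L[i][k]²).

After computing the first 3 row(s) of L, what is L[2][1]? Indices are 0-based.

Step 1: L[0][0] = √(4) = 2.
  L[1][0] = (-6) / L[0][0] = -3.
Step 2: L[1][1] = √(16) = 4.
  L[2][0] = (-4) / L[0][0] = -2.
  L[2][1] = (4) / L[1][1] = 1.
Step 3: L[2][2] = √(1) = 1.

L[2][1] = 1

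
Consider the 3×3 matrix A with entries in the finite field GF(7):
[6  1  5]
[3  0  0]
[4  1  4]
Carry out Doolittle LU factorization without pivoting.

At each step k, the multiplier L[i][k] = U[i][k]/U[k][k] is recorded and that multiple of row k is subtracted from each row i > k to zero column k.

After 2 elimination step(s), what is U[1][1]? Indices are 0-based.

Step 1: pivot at (0,0) is 6.
  row1 ← row1 − (4)·row0  ⇒  L[1][0]=4, U row1=(0, 3, 1)
  row2 ← row2 − (3)·row0  ⇒  L[2][0]=3, U row2=(0, 5, 3)
Step 2: pivot at (1,1) is 3.
  row2 ← row2 − (4)·row1  ⇒  L[2][1]=4, U row2=(0, 0, 6)

U[1][1] = 3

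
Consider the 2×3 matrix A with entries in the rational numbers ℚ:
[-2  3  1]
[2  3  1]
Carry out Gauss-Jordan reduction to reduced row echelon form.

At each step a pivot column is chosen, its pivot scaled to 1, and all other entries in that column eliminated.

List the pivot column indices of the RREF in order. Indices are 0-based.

pivot(0,0)=-2: scale R0 → (1, -3/2, -1/2)
  clear (1,0): R1 −= (2)R0 → (0, 6, 2)
pivot(1,1)=6: scale R1 → (0, 1, 1/3)
  clear (0,1): R0 −= (-3/2)R1 → (1, 0, 0)

pivot columns: 0, 1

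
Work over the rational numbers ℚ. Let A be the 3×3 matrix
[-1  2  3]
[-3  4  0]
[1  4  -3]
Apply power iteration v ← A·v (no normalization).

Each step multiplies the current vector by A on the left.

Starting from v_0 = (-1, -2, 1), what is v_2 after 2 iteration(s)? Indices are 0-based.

v_2 = (-46, -20, 16)

v_0 = (-1, -2, 1).
v_1 = A·v_0 = (0, -5, -12).
v_2 = A·v_1 = (-46, -20, 16).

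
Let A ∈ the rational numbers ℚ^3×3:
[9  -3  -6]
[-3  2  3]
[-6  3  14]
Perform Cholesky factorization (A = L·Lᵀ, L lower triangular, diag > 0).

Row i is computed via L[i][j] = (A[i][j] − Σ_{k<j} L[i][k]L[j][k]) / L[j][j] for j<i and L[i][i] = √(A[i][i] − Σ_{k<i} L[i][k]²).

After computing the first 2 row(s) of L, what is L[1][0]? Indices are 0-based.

Step 1: L[0][0] = √(9) = 3.
  L[1][0] = (-3) / L[0][0] = -1.
Step 2: L[1][1] = √(1) = 1.

L[1][0] = -1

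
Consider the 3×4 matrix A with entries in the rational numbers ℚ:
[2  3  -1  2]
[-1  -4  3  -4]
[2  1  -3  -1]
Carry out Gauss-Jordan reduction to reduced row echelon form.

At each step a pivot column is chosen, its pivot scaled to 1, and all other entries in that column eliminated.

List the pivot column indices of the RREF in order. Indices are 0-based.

step 1: normalize row 0 (÷2) = (1, 3/2, -1/2, 1)
  row 1: subtract -1×row0 = (0, -5/2, 5/2, -3)
  row 2: subtract 2×row0 = (0, -2, -2, -3)
step 2: normalize row 1 (÷-5/2) = (0, 1, -1, 6/5)
  row 0: subtract 3/2×row1 = (1, 0, 1, -4/5)
  row 2: subtract -2×row1 = (0, 0, -4, -3/5)
step 3: normalize row 2 (÷-4) = (0, 0, 1, 3/20)
  row 0: subtract 1×row2 = (1, 0, 0, -19/20)
  row 1: subtract -1×row2 = (0, 1, 0, 27/20)

pivot columns: 0, 1, 2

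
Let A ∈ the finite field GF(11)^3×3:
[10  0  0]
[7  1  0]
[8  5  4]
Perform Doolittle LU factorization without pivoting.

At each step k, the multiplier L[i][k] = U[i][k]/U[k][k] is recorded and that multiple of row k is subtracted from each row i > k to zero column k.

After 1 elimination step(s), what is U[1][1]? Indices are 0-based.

U[1][1] = 1

[col 0] pivot 10
  R1 -= 4*R0 → (0, 1, 0)  (L[1][0] := 4)
  R2 -= 3*R0 → (0, 5, 4)  (L[2][0] := 3)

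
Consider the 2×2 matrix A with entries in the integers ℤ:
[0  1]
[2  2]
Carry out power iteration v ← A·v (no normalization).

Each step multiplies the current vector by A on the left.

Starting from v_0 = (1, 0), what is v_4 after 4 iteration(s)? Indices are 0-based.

v_0 = (1, 0).
v_1 = A·v_0 = (0, 2).
v_2 = A·v_1 = (2, 4).
v_3 = A·v_2 = (4, 12).
v_4 = A·v_3 = (12, 32).

v_4 = (12, 32)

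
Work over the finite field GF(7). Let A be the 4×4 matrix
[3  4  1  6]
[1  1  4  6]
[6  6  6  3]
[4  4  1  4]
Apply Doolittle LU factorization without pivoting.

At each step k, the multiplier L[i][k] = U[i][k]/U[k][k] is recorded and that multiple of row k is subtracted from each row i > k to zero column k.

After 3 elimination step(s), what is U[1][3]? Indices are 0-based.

U[1][3] = 4

k=0: U[0][0]=3
  eliminate (1,0): mult=5, new row 1: (0, 2, 6, 4); set L[1][0]=5
  eliminate (2,0): mult=2, new row 2: (0, 5, 4, 5); set L[2][0]=2
  eliminate (3,0): mult=6, new row 3: (0, 1, 2, 3); set L[3][0]=6
k=1: U[1][1]=2
  eliminate (2,1): mult=6, new row 2: (0, 0, 3, 2); set L[2][1]=6
  eliminate (3,1): mult=4, new row 3: (0, 0, 6, 1); set L[3][1]=4
k=2: U[2][2]=3
  eliminate (3,2): mult=2, new row 3: (0, 0, 0, 4); set L[3][2]=2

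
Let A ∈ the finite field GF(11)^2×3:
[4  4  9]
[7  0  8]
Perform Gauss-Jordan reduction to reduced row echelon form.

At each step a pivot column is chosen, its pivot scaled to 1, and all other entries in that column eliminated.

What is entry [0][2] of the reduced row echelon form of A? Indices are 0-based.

M[0][2] = 9

step 1: normalize row 0 (÷4) = (1, 1, 5)
  row 1: subtract 7×row0 = (0, 4, 6)
step 2: normalize row 1 (÷4) = (0, 1, 7)
  row 0: subtract 1×row1 = (1, 0, 9)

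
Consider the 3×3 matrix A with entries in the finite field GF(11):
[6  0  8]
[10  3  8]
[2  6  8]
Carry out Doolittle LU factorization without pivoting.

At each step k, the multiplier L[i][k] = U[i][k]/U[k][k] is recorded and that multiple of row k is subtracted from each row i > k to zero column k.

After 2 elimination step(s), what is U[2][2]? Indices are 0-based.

Step 1: pivot at (0,0) is 6.
  row1 ← row1 − (9)·row0  ⇒  L[1][0]=9, U row1=(0, 3, 2)
  row2 ← row2 − (4)·row0  ⇒  L[2][0]=4, U row2=(0, 6, 9)
Step 2: pivot at (1,1) is 3.
  row2 ← row2 − (2)·row1  ⇒  L[2][1]=2, U row2=(0, 0, 5)

U[2][2] = 5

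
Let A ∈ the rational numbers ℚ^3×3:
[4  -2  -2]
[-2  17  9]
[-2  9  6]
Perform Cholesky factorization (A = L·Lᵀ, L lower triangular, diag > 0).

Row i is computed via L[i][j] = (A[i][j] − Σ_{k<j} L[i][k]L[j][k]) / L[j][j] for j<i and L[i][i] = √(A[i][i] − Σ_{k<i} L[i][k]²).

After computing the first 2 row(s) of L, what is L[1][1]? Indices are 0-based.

Step 1: L[0][0] = √(4) = 2.
  L[1][0] = (-2) / L[0][0] = -1.
Step 2: L[1][1] = √(16) = 4.

L[1][1] = 4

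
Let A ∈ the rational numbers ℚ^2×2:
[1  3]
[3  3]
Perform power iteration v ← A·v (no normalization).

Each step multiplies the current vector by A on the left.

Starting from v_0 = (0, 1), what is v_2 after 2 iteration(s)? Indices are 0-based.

v_2 = (12, 18)

v_0 = (0, 1).
v_1 = A·v_0 = (3, 3).
v_2 = A·v_1 = (12, 18).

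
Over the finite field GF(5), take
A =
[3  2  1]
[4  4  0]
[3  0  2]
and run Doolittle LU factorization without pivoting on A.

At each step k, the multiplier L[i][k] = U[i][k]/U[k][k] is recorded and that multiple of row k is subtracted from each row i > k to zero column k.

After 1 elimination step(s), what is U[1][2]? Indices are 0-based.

Step 1: pivot at (0,0) is 3.
  row1 ← row1 − (3)·row0  ⇒  L[1][0]=3, U row1=(0, 3, 2)
  row2 ← row2 − (1)·row0  ⇒  L[2][0]=1, U row2=(0, 3, 1)

U[1][2] = 2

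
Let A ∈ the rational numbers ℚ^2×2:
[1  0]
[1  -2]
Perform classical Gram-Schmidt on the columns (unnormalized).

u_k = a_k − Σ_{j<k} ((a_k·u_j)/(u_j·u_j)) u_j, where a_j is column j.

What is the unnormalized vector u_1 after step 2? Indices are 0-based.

Step 1: u_0 = a_0 = (1, 1).
Step 2: u_1 = a_1 − (-1)·u_0 = (1, -1).

u_1 = (1, -1)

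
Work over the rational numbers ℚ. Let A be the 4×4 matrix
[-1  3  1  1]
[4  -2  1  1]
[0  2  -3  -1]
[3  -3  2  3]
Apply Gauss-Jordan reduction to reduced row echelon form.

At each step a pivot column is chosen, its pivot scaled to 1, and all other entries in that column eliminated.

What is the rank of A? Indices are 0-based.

rank = 4

[1] R0 /= -1  ⇒  (1, -3, -1, -1)
     R1 -= 4·R0  ⇒  (0, 10, 5, 5)
     R3 -= 3·R0  ⇒  (0, 6, 5, 6)
[2] R1 /= 10  ⇒  (0, 1, 1/2, 1/2)
     R0 -= -3·R1  ⇒  (1, 0, 1/2, 1/2)
     R2 -= 2·R1  ⇒  (0, 0, -4, -2)
     R3 -= 6·R1  ⇒  (0, 0, 2, 3)
[3] R2 /= -4  ⇒  (0, 0, 1, 1/2)
     R0 -= 1/2·R2  ⇒  (1, 0, 0, 1/4)
     R1 -= 1/2·R2  ⇒  (0, 1, 0, 1/4)
     R3 -= 2·R2  ⇒  (0, 0, 0, 2)
[4] R3 /= 2  ⇒  (0, 0, 0, 1)
     R0 -= 1/4·R3  ⇒  (1, 0, 0, 0)
     R1 -= 1/4·R3  ⇒  (0, 1, 0, 0)
     R2 -= 1/2·R3  ⇒  (0, 0, 1, 0)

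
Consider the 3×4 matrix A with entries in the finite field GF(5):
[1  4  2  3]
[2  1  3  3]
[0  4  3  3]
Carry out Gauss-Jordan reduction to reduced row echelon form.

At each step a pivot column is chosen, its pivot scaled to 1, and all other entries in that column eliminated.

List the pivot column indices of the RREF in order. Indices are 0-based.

[1] R0 /= 1  ⇒  (1, 4, 2, 3)
     R1 -= 2·R0  ⇒  (0, 3, 4, 2)
[2] R1 /= 3  ⇒  (0, 1, 3, 4)
     R0 -= 4·R1  ⇒  (1, 0, 0, 2)
     R2 -= 4·R1  ⇒  (0, 0, 1, 2)
[3] R2 /= 1  ⇒  (0, 0, 1, 2)
     R1 -= 3·R2  ⇒  (0, 1, 0, 3)

pivot columns: 0, 1, 2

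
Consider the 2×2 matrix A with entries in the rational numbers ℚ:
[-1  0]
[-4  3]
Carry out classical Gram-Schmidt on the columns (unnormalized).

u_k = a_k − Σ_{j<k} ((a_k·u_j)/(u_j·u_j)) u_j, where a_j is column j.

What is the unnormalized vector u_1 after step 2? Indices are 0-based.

Step 1: u_0 = a_0 = (-1, -4).
Step 2: u_1 = a_1 − (-12/17)·u_0 = (-12/17, 3/17).

u_1 = (-12/17, 3/17)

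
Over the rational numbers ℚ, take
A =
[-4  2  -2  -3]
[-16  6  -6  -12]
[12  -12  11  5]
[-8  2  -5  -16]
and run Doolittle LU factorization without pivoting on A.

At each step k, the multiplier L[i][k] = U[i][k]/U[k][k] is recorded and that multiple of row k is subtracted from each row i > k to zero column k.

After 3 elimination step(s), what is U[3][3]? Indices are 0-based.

[col 0] pivot -4
  R1 -= 4*R0 → (0, -2, 2, 0)  (L[1][0] := 4)
  R2 -= -3*R0 → (0, -6, 5, -4)  (L[2][0] := -3)
  R3 -= 2*R0 → (0, -2, -1, -10)  (L[3][0] := 2)
[col 1] pivot -2
  R2 -= 3*R1 → (0, 0, -1, -4)  (L[2][1] := 3)
  R3 -= 1*R1 → (0, 0, -3, -10)  (L[3][1] := 1)
[col 2] pivot -1
  R3 -= 3*R2 → (0, 0, 0, 2)  (L[3][2] := 3)

U[3][3] = 2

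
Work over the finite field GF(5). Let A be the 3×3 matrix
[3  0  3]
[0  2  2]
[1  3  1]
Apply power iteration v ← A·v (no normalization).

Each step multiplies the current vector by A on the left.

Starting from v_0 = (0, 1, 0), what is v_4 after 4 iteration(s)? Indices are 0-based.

v_0 = (0, 1, 0).
v_1 = A·v_0 = (0, 2, 3).
v_2 = A·v_1 = (4, 0, 4).
v_3 = A·v_2 = (4, 3, 3).
v_4 = A·v_3 = (1, 2, 1).

v_4 = (1, 2, 1)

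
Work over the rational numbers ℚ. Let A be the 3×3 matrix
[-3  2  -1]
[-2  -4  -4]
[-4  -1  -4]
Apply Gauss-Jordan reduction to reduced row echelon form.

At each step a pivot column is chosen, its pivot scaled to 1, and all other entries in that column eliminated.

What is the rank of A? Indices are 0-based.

pivot(0,0)=-3: scale R0 → (1, -2/3, 1/3)
  clear (1,0): R1 −= (-2)R0 → (0, -16/3, -10/3)
  clear (2,0): R2 −= (-4)R0 → (0, -11/3, -8/3)
pivot(1,1)=-16/3: scale R1 → (0, 1, 5/8)
  clear (0,1): R0 −= (-2/3)R1 → (1, 0, 3/4)
  clear (2,1): R2 −= (-11/3)R1 → (0, 0, -3/8)
pivot(2,2)=-3/8: scale R2 → (0, 0, 1)
  clear (0,2): R0 −= (3/4)R2 → (1, 0, 0)
  clear (1,2): R1 −= (5/8)R2 → (0, 1, 0)

rank = 3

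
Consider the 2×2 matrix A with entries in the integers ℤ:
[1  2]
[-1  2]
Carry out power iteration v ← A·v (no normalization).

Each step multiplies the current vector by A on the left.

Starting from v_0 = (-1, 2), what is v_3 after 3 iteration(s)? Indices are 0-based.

v_0 = (-1, 2).
v_1 = A·v_0 = (3, 5).
v_2 = A·v_1 = (13, 7).
v_3 = A·v_2 = (27, 1).

v_3 = (27, 1)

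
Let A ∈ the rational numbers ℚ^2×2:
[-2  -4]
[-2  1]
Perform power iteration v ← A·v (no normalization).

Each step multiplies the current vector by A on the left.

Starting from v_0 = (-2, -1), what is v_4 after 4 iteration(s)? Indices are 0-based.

v_0 = (-2, -1).
v_1 = A·v_0 = (8, 3).
v_2 = A·v_1 = (-28, -13).
v_3 = A·v_2 = (108, 43).
v_4 = A·v_3 = (-388, -173).

v_4 = (-388, -173)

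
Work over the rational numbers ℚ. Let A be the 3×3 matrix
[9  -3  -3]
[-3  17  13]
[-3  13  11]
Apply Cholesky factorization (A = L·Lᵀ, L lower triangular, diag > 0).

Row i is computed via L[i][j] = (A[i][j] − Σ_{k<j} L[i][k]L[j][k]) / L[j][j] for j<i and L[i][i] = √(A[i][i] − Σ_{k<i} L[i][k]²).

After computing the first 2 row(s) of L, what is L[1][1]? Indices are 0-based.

Step 1: L[0][0] = √(9) = 3.
  L[1][0] = (-3) / L[0][0] = -1.
Step 2: L[1][1] = √(16) = 4.

L[1][1] = 4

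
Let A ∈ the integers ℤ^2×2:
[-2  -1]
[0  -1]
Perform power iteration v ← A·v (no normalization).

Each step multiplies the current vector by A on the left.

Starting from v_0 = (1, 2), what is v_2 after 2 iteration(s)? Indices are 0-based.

v_2 = (10, 2)

v_0 = (1, 2).
v_1 = A·v_0 = (-4, -2).
v_2 = A·v_1 = (10, 2).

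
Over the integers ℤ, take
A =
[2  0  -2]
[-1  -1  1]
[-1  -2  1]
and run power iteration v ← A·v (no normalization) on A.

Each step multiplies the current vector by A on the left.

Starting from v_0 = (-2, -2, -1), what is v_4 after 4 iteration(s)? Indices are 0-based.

v_0 = (-2, -2, -1).
v_1 = A·v_0 = (-2, 3, 5).
v_2 = A·v_1 = (-14, 4, 1).
v_3 = A·v_2 = (-30, 11, 7).
v_4 = A·v_3 = (-74, 26, 15).

v_4 = (-74, 26, 15)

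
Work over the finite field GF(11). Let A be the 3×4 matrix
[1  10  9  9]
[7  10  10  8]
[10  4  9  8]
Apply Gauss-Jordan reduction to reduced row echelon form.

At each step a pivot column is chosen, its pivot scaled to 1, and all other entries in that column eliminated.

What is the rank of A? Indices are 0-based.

rank = 3

step 1: normalize row 0 (÷1) = (1, 10, 9, 9)
  row 1: subtract 7×row0 = (0, 6, 2, 0)
  row 2: subtract 10×row0 = (0, 3, 7, 6)
step 2: normalize row 1 (÷6) = (0, 1, 4, 0)
  row 0: subtract 10×row1 = (1, 0, 2, 9)
  row 2: subtract 3×row1 = (0, 0, 6, 6)
step 3: normalize row 2 (÷6) = (0, 0, 1, 1)
  row 0: subtract 2×row2 = (1, 0, 0, 7)
  row 1: subtract 4×row2 = (0, 1, 0, 7)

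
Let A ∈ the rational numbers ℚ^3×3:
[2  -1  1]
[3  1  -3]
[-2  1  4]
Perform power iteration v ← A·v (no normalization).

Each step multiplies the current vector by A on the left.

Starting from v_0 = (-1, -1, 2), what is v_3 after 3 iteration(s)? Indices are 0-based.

v_3 = (100, -43, 20)

v_0 = (-1, -1, 2).
v_1 = A·v_0 = (1, -10, 9).
v_2 = A·v_1 = (21, -34, 24).
v_3 = A·v_2 = (100, -43, 20).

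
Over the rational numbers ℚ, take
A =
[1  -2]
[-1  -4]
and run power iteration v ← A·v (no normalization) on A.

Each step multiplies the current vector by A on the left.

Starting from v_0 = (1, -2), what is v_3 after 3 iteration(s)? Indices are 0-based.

v_0 = (1, -2).
v_1 = A·v_0 = (5, 7).
v_2 = A·v_1 = (-9, -33).
v_3 = A·v_2 = (57, 141).

v_3 = (57, 141)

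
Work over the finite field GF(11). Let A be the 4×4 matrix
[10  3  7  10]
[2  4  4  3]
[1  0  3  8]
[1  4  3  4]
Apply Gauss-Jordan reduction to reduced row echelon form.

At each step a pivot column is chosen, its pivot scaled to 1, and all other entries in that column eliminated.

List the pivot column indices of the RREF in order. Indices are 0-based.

step 1: normalize row 0 (÷10) = (1, 8, 4, 1)
  row 1: subtract 2×row0 = (0, 10, 7, 1)
  row 2: subtract 1×row0 = (0, 3, 10, 7)
  row 3: subtract 1×row0 = (0, 7, 10, 3)
step 2: normalize row 1 (÷10) = (0, 1, 4, 10)
  row 0: subtract 8×row1 = (1, 0, 5, 9)
  row 2: subtract 3×row1 = (0, 0, 9, 10)
  row 3: subtract 7×row1 = (0, 0, 4, 10)
step 3: normalize row 2 (÷9) = (0, 0, 1, 6)
  row 0: subtract 5×row2 = (1, 0, 0, 1)
  row 1: subtract 4×row2 = (0, 1, 0, 8)
  row 3: subtract 4×row2 = (0, 0, 0, 8)
step 4: normalize row 3 (÷8) = (0, 0, 0, 1)
  row 0: subtract 1×row3 = (1, 0, 0, 0)
  row 1: subtract 8×row3 = (0, 1, 0, 0)
  row 2: subtract 6×row3 = (0, 0, 1, 0)

pivot columns: 0, 1, 2, 3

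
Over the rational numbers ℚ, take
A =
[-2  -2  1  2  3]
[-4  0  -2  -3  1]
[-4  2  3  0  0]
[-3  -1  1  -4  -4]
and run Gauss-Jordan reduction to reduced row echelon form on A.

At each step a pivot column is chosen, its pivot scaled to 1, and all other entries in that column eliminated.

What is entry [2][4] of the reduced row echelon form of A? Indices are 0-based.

pivot(0,0)=-2: scale R0 → (1, 1, -1/2, -1, -3/2)
  clear (1,0): R1 −= (-4)R0 → (0, 4, -4, -7, -5)
  clear (2,0): R2 −= (-4)R0 → (0, 6, 1, -4, -6)
  clear (3,0): R3 −= (-3)R0 → (0, 2, -1/2, -7, -17/2)
pivot(1,1)=4: scale R1 → (0, 1, -1, -7/4, -5/4)
  clear (0,1): R0 −= (1)R1 → (1, 0, 1/2, 3/4, -1/4)
  clear (2,1): R2 −= (6)R1 → (0, 0, 7, 13/2, 3/2)
  clear (3,1): R3 −= (2)R1 → (0, 0, 3/2, -7/2, -6)
pivot(2,2)=7: scale R2 → (0, 0, 1, 13/14, 3/14)
  clear (0,2): R0 −= (1/2)R2 → (1, 0, 0, 2/7, -5/14)
  clear (1,2): R1 −= (-1)R2 → (0, 1, 0, -23/28, -29/28)
  clear (3,2): R3 −= (3/2)R2 → (0, 0, 0, -137/28, -177/28)
pivot(3,3)=-137/28: scale R3 → (0, 0, 0, 1, 177/137)
  clear (0,3): R0 −= (2/7)R3 → (1, 0, 0, 0, -199/274)
  clear (1,3): R1 −= (-23/28)R3 → (0, 1, 0, 0, 7/274)
  clear (2,3): R2 −= (13/14)R3 → (0, 0, 1, 0, -135/137)

M[2][4] = -135/137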